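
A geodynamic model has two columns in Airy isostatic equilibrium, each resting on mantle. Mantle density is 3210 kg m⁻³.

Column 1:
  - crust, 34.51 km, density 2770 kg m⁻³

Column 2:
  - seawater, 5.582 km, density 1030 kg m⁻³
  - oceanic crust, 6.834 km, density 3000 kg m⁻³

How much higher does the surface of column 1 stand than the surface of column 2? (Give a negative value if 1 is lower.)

0.492 km

For any compensation level in the mantle, the mantle terms cancel and isostasy reduces to e = (Σt_1 − Σt_2) − (Σ(ρt)_1 − Σ(ρt)_2) / ρ_m.
Σt_1 = 34.51 km; Σt_2 = 12.416 km; Σ(ρt)_1 = 95592.7; Σ(ρt)_2 = 26251.46 (in km·kg m⁻³).
e = (34.51 − 12.416) − (95592.7 − 26251.46) / 3210 = 0.492 km.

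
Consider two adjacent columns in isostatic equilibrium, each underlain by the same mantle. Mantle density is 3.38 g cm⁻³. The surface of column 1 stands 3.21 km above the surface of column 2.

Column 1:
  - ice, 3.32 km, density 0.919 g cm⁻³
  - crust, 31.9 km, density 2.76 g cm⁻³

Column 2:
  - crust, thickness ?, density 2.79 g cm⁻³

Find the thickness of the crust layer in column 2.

Take the compensation level at the base of the deeper column (depth z_c below the surface of column 1) and equate Σ ρ_i t_i down to z_c; mantle fills any gap and the z_c terms cancel.
Column 1: 3.32×0.919 + 31.9×2.76 + (z_c − 35.22)×3.38
Column 2: 3.21×0 + x×2.79 + (z_c − 3.21 − 0 − x)×3.38
The z_c×3.38 term appears on both sides and cancels. Collect the known terms of each column as K = Σ(ρt)_known − 3.38 × (depth of known layers): K_1 = 91.09508 − 3.38×35.22 = −27.94852; K_2 = 0 − 3.38×(3.21 + 0) = −10.8498.
Balance: K_1 = K_2 − x×(3.38 − 2.79), so x = (K_2 − K_1)/(3.38 − 2.79) = 17.0987/0.59 = 29 km.

29 km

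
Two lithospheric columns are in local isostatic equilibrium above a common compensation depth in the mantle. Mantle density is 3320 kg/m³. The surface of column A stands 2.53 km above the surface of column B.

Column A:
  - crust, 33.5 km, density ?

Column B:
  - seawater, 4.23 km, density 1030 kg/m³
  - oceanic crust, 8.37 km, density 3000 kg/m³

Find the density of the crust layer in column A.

2700 kg/m³

Take the compensation level at the base of the deeper column (depth z_c below the surface of column A) and equate Σ ρ_i t_i down to z_c; mantle fills any gap and the z_c terms cancel.
Column A: 33.5×ρ + (z_c − 33.5)×3320
Column B: 2.53×0 + 4.23×1030 + 8.37×3000 + (z_c − 2.53 − 12.6)×3320
The z_c×3320 term appears on both sides and cancels. Collect the known terms of each column as K = Σ(ρt)_known − 3320 × (depth of known layers): K_A = 0 − 3320×33.5 = −111220; K_B = 29466.9 − 3320×(2.53 + 12.6) = −20764.7.
Balance: K_A + 33.5×ρ = K_B, so ρ = (K_B − K_A)/33.5 = 90455.3/33.5 = 2700 kg/m³.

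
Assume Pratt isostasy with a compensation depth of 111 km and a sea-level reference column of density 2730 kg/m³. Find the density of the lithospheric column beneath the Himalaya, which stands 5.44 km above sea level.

Pratt balance: ρ_ref D = ρ (D + h).
ρ = ρ_ref D/(D + h) = 2730 × 111 km/(111 km + 5.44 km) = 2600 kg/m³.

2600 kg/m³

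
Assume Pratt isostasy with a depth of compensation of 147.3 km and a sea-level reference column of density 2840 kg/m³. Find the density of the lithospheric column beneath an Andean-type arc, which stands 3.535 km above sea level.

Pratt balance: ρ_ref D = ρ (D + h).
ρ = ρ_ref D/(D + h) = 2840 × 147.3 km/(147.3 km + 3.535 km) = 2770 kg/m³.

2770 kg/m³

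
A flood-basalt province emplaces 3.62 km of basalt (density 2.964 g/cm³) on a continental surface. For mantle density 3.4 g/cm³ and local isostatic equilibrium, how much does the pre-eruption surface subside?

3.16 km

Subaerial loading: s = t ρ_load / ρ_m.
s = 3.62 km × 2.964/3.4 = 3.16 km.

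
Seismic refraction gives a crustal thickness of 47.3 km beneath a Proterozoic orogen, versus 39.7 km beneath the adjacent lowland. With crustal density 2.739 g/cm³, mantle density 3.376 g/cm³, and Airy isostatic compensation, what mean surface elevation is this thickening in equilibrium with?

Excess crust Δ = 47.3 km − 39.7 km = 7.6 km, split between elevation h and root r with h + r = Δ.
Airy balance ρ_c h = (ρ_m − ρ_c) r gives r = h ρ_c/(ρ_m − ρ_c), so h (1 + ρ_c/(ρ_m − ρ_c)) = Δ, i.e. h = Δ (ρ_m − ρ_c)/ρ_m.
h = 7.6 km × 0.637/3.376 = 1.43 km.

1.43 km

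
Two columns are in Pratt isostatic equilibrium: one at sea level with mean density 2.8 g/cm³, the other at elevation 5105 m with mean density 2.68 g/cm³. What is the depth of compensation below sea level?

ρ_ref D = ρ (D + h) → D (ρ_ref − ρ) = ρ h.
D = ρ h/(ρ_ref − ρ) = 2.68 × 5105 m/(2.8 − 2.68) = 114000 m.

114000 m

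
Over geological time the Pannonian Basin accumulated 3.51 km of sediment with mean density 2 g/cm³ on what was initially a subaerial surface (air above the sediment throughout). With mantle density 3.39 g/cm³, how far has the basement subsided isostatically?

Subaerial load: s = t ρ_sed / ρ_m = 3.51 km × 2/3.39 = 2.07 km.

2.07 km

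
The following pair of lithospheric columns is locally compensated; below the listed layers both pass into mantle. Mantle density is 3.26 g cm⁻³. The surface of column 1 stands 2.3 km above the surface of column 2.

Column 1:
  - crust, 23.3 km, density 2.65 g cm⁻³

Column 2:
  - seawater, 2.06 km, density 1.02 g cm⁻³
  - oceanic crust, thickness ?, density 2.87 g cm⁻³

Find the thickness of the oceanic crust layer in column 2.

5.39 km

Take the compensation level at the base of the deeper column (depth z_c below the surface of column 1) and equate Σ ρ_i t_i down to z_c; mantle fills any gap and the z_c terms cancel.
Column 1: 23.3×2.65 + (z_c − 23.3)×3.26
Column 2: 2.3×0 + 2.06×1.02 + x×2.87 + (z_c − 2.3 − 2.06 − x)×3.26
The z_c×3.26 term appears on both sides and cancels. Collect the known terms of each column as K = Σ(ρt)_known − 3.26 × (depth of known layers): K_1 = 61.745 − 3.26×23.3 = −14.213; K_2 = 2.1012 − 3.26×(2.3 + 2.06) = −12.1124.
Balance: K_1 = K_2 − x×(3.26 − 2.87), so x = (K_2 − K_1)/(3.26 − 2.87) = 2.1006/0.39 = 5.39 km.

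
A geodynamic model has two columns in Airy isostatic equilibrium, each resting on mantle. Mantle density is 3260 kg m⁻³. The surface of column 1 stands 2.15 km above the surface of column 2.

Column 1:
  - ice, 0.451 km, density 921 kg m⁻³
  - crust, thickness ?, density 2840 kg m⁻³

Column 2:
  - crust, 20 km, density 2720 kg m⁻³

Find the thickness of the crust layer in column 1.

Take the compensation level at the base of the deeper column (depth z_c below the surface of column 1) and equate Σ ρ_i t_i down to z_c; mantle fills any gap and the z_c terms cancel.
Column 1: 0.451×921 + x×2840 + (z_c − 0.451 − x)×3260
Column 2: 2.15×0 + 20×2720 + (z_c − 2.15 − 20)×3260
The z_c×3260 term appears on both sides and cancels. Collect the known terms of each column as K = Σ(ρt)_known − 3260 × (depth of known layers): K_1 = 415.371 − 3260×0.451 = −1054.889; K_2 = 54400 − 3260×(2.15 + 20) = −17809.
Balance: K_1 − x×(3260 − 2840) = K_2, so x = (K_1 − K_2)/(3260 − 2840) = 16754.1/420 = 39.9 km.

39.9 km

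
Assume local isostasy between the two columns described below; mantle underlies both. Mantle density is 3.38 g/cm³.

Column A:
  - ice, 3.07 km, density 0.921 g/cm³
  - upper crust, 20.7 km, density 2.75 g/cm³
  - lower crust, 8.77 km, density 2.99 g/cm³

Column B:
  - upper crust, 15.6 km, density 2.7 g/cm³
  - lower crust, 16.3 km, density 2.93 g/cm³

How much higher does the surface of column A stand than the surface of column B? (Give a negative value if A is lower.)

1.8 km

For any compensation level in the mantle, the mantle terms cancel and isostasy reduces to e = (Σt_A − Σt_B) − (Σ(ρt)_A − Σ(ρt)_B) / ρ_m.
Σt_A = 32.54 km; Σt_B = 31.9 km; Σ(ρt)_A = 85.97477; Σ(ρt)_B = 89.879 (in km·g/cm³).
e = (32.54 − 31.9) − (85.97477 − 89.879) / 3.38 = 1.8 km.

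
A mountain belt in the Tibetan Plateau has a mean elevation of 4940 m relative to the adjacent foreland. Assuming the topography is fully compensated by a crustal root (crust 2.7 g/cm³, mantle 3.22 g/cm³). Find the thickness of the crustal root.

By Archimedes' principle applied to the lithosphere: the weight of the topography is balanced by the buoyancy of the root, ρ_c h = (ρ_m − ρ_c) r.
r = h · ρ_c / (ρ_m − ρ_c) = 4940 m × 2.7 / (3.22 − 2.7) = 25600 m.

25600 m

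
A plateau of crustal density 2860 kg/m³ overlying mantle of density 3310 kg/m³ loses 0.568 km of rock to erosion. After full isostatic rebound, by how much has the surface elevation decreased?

0.0772 km

Rebound u = e ρ_c/ρ_m = 0.568 km × 2860/3310 = 0.4908 km.
Net surface drop = e − u = 0.568 km − 0.4908 km = e (ρ_m − ρ_c)/ρ_m = 0.0772 km.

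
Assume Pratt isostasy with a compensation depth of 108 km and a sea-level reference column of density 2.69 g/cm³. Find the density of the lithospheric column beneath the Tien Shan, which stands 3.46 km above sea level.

2.61 g/cm³

Pratt balance: ρ_ref D = ρ (D + h).
ρ = ρ_ref D/(D + h) = 2.69 × 108 km/(108 km + 3.46 km) = 2.61 g/cm³.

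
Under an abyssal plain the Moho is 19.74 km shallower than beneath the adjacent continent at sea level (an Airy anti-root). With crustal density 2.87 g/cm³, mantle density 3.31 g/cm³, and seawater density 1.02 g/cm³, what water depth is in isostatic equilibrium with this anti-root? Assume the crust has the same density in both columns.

4.69 km

Replacing a thickness d of crust by seawater at the top must be balanced by replacing crust with mantle at the base: d (ρ_c − ρ_w) = a (ρ_m − ρ_c).
d = a (ρ_m − ρ_c)/(ρ_c − ρ_w) = 19.74 km × 0.44/1.85 = 4.69 km.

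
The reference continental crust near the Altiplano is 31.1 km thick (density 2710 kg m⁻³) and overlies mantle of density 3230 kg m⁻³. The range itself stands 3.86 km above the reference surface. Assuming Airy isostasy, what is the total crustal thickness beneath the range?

55.1 km

Root depth r = h ρ_c / (ρ_m − ρ_c) = 3.86 km × 2710 / 520 = 20.12 km.
Total thickness = T + h + r = 31.1 km + 3.86 km + 20.12 km = 55.1 km.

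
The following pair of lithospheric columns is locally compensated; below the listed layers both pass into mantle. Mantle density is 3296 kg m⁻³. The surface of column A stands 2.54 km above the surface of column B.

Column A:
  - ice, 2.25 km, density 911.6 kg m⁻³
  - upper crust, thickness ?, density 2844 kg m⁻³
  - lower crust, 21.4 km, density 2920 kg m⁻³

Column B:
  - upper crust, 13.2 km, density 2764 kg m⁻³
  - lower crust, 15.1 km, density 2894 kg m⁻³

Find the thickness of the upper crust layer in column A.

17.8 km

Take the compensation level at the base of the deeper column (depth z_c below the surface of column A) and equate Σ ρ_i t_i down to z_c; mantle fills any gap and the z_c terms cancel.
Column A: 2.25×911.6 + x×2844 + 21.4×2920 + (z_c − 23.65 − x)×3296
Column B: 2.54×0 + 13.2×2764 + 15.1×2894 + (z_c − 2.54 − 28.3)×3296
The z_c×3296 term appears on both sides and cancels. Collect the known terms of each column as K = Σ(ρt)_known − 3296 × (depth of known layers): K_A = 64539.1 − 3296×23.65 = −13411.3; K_B = 80184.2 − 3296×(2.54 + 28.3) = −21464.44.
Balance: K_A − x×(3296 − 2844) = K_B, so x = (K_A − K_B)/(3296 − 2844) = 8053.14/452 = 17.8 km.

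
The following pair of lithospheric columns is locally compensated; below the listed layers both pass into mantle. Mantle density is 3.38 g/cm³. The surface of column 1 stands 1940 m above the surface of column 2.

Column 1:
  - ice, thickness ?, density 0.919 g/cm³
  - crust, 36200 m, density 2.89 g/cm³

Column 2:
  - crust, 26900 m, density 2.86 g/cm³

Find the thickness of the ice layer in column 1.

Take the compensation level at the base of the deeper column (depth z_c below the surface of column 1) and equate Σ ρ_i t_i down to z_c; mantle fills any gap and the z_c terms cancel.
Column 1: x×0.919 + 36200×2.89 + (z_c − 36200 − x)×3.38
Column 2: 1940×0 + 26900×2.86 + (z_c − 1940 − 26900)×3.38
The z_c×3.38 term appears on both sides and cancels. Collect the known terms of each column as K = Σ(ρt)_known − 3.38 × (depth of known layers): K_1 = 104618 − 3.38×36200 = −17738; K_2 = 76934 − 3.38×(1940 + 26900) = −20545.2.
Balance: K_1 − x×(3.38 − 0.919) = K_2, so x = (K_1 − K_2)/(3.38 − 0.919) = 2807.2/2.461 = 1140 m.

1140 m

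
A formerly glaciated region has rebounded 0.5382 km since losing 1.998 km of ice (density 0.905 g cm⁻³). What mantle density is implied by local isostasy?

3.36 g cm⁻³

ρ_m = ρ_ice t / u = 0.905 × 1.998 km/0.5382 km = 3.36 g cm⁻³.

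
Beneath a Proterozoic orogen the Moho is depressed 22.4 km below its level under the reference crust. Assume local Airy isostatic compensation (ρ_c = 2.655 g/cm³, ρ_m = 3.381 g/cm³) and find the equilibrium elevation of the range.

Balancing pressure at the compensation depth: ρ_c h = (ρ_m − ρ_c) r.
h = r (ρ_m − ρ_c) / ρ_c = 22.4 km × (3.381 − 2.655) / 2.655 = 6.13 km.

6.13 km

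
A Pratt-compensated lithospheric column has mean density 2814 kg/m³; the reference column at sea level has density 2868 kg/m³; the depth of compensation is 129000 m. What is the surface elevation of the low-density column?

2480 m

ρ_ref D = ρ (D + h) → h = D (ρ_ref − ρ)/ρ.
h = 129000 m × (2868 − 2814)/2814 = 2480 m.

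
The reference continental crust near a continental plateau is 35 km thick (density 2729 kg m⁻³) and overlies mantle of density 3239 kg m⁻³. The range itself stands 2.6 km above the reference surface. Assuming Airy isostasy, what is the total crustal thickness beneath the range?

Root depth r = h ρ_c / (ρ_m − ρ_c) = 2.6 km × 2729 / 510 = 13.91 km.
Total thickness = T + h + r = 35 km + 2.6 km + 13.91 km = 51.5 km.

51.5 km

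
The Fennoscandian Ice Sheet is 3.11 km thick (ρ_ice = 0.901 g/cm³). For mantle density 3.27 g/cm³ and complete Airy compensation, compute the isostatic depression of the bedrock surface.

For local isostatic compensation: the ice load ρ_ice t is balanced by mantle displaced below, ρ_m s.
s = t ρ_ice / ρ_m = 3.11 km × 0.901/3.27 = 0.857 km.

0.857 km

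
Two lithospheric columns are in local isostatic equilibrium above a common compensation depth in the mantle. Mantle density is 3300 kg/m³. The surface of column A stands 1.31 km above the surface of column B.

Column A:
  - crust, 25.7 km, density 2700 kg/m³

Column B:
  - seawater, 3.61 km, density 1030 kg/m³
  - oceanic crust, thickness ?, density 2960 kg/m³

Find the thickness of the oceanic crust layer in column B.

8.54 km

Take the compensation level at the base of the deeper column (depth z_c below the surface of column A) and equate Σ ρ_i t_i down to z_c; mantle fills any gap and the z_c terms cancel.
Column A: 25.7×2700 + (z_c − 25.7)×3300
Column B: 1.31×0 + 3.61×1030 + x×2960 + (z_c − 1.31 − 3.61 − x)×3300
The z_c×3300 term appears on both sides and cancels. Collect the known terms of each column as K = Σ(ρt)_known − 3300 × (depth of known layers): K_A = 69390 − 3300×25.7 = −15420; K_B = 3718.3 − 3300×(1.31 + 3.61) = −12517.7.
Balance: K_A = K_B − x×(3300 − 2960), so x = (K_B − K_A)/(3300 − 2960) = 2902.3/340 = 8.54 km.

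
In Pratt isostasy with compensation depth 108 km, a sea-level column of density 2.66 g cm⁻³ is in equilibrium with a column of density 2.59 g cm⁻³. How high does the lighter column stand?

2.92 km

ρ_ref D = ρ (D + h) → h = D (ρ_ref − ρ)/ρ.
h = 108 km × (2.66 − 2.59)/2.59 = 2.92 km.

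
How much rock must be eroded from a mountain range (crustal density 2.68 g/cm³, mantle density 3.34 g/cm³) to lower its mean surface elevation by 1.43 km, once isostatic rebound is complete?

Net drop Δ = e − u = e − e ρ_c/ρ_m = e (ρ_m − ρ_c)/ρ_m.
e = Δ ρ_m/(ρ_m − ρ_c) = 1.43 km × 3.34/0.66 = 7.24 km.

7.24 km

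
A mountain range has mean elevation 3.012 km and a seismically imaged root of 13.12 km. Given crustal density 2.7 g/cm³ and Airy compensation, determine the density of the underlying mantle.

3.32 g/cm³

Airy balance: ρ_c h = (ρ_m − ρ_c) r → ρ_m = ρ_c (1 + h/r).
ρ_m = 2.7 × (1 + 3.012 km/13.12 km) = 3.32 g/cm³.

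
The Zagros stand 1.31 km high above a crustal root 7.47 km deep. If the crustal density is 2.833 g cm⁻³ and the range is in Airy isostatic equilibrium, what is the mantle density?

3.33 g cm⁻³

Airy balance: ρ_c h = (ρ_m − ρ_c) r → ρ_m = ρ_c (1 + h/r).
ρ_m = 2.833 × (1 + 1.31 km/7.47 km) = 3.33 g cm⁻³.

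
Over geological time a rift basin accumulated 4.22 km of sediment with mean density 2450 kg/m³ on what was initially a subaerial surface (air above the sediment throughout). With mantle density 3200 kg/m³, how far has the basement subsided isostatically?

Subaerial load: s = t ρ_sed / ρ_m = 4.22 km × 2450/3200 = 3.23 km.

3.23 km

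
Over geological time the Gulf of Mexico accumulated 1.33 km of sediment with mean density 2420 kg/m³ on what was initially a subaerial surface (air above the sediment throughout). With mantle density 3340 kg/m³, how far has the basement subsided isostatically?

Subaerial load: s = t ρ_sed / ρ_m = 1.33 km × 2420/3340 = 0.964 km.

0.964 km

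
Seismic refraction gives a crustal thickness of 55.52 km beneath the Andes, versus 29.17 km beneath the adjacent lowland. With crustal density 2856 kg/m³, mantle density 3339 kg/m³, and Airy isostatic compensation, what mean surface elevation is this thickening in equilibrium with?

Excess crust Δ = 55.52 km − 29.17 km = 26.35 km, split between elevation h and root r with h + r = Δ.
Airy balance ρ_c h = (ρ_m − ρ_c) r gives r = h ρ_c/(ρ_m − ρ_c), so h (1 + ρ_c/(ρ_m − ρ_c)) = Δ, i.e. h = Δ (ρ_m − ρ_c)/ρ_m.
h = 26.35 km × 483/3339 = 3.81 km.

3.81 km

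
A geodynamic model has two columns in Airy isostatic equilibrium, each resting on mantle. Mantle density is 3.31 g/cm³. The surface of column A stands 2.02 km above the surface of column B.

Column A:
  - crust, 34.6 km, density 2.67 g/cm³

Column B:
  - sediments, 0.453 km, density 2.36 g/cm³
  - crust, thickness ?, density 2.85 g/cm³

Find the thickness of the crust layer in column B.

Take the compensation level at the base of the deeper column (depth z_c below the surface of column A) and equate Σ ρ_i t_i down to z_c; mantle fills any gap and the z_c terms cancel.
Column A: 34.6×2.67 + (z_c − 34.6)×3.31
Column B: 2.02×0 + 0.453×2.36 + x×2.85 + (z_c − 2.02 − 0.453 − x)×3.31
The z_c×3.31 term appears on both sides and cancels. Collect the known terms of each column as K = Σ(ρt)_known − 3.31 × (depth of known layers): K_A = 92.382 − 3.31×34.6 = −22.144; K_B = 1.06908 − 3.31×(2.02 + 0.453) = −7.11655.
Balance: K_A = K_B − x×(3.31 − 2.85), so x = (K_B − K_A)/(3.31 − 2.85) = 15.0275/0.46 = 32.7 km.

32.7 km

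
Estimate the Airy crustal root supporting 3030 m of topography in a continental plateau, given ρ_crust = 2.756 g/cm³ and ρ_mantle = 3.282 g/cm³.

15900 m

Balancing pressure at the compensation depth: the weight of the topography is balanced by the buoyancy of the root, ρ_c h = (ρ_m − ρ_c) r.
r = h · ρ_c / (ρ_m − ρ_c) = 3030 m × 2.756 / (3.282 − 2.756) = 15900 m.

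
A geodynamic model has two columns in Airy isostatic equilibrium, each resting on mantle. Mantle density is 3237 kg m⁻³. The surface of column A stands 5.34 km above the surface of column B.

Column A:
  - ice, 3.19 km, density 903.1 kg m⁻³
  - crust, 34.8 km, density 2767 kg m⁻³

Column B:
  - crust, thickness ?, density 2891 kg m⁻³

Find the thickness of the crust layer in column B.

Take the compensation level at the base of the deeper column (depth z_c below the surface of column A) and equate Σ ρ_i t_i down to z_c; mantle fills any gap and the z_c terms cancel.
Column A: 3.19×903.1 + 34.8×2767 + (z_c − 37.99)×3237
Column B: 5.34×0 + x×2891 + (z_c − 5.34 − 0 − x)×3237
The z_c×3237 term appears on both sides and cancels. Collect the known terms of each column as K = Σ(ρt)_known − 3237 × (depth of known layers): K_A = 99172.489 − 3237×37.99 = −23801.141; K_B = 0 − 3237×(5.34 + 0) = −17285.58.
Balance: K_A = K_B − x×(3237 − 2891), so x = (K_B − K_A)/(3237 − 2891) = 6515.56/346 = 18.8 km.

18.8 km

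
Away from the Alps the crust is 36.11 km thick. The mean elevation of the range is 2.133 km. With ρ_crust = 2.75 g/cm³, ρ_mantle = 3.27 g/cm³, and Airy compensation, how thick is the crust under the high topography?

Root depth r = h ρ_c / (ρ_m − ρ_c) = 2.133 km × 2.75 / 0.52 = 11.28 km.
Total thickness = T + h + r = 36.11 km + 2.133 km + 11.28 km = 49.5 km.

49.5 km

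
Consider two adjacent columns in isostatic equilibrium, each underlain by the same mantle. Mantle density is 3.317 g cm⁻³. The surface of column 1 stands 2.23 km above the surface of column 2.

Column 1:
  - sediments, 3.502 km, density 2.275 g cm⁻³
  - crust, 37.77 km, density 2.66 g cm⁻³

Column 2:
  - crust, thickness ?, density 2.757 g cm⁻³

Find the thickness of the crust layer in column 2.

37.6 km

Take the compensation level at the base of the deeper column (depth z_c below the surface of column 1) and equate Σ ρ_i t_i down to z_c; mantle fills any gap and the z_c terms cancel.
Column 1: 3.502×2.275 + 37.77×2.66 + (z_c − 41.272)×3.317
Column 2: 2.23×0 + x×2.757 + (z_c − 2.23 − 0 − x)×3.317
The z_c×3.317 term appears on both sides and cancels. Collect the known terms of each column as K = Σ(ρt)_known − 3.317 × (depth of known layers): K_1 = 108.43525 − 3.317×41.272 = −28.463974; K_2 = 0 − 3.317×(2.23 + 0) = −7.39691.
Balance: K_1 = K_2 − x×(3.317 − 2.757), so x = (K_2 − K_1)/(3.317 − 2.757) = 21.0671/0.56 = 37.6 km.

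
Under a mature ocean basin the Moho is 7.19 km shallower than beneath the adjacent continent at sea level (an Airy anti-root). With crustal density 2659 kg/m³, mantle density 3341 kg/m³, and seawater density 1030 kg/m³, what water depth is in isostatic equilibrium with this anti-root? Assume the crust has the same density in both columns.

3.01 km

Replacing a thickness d of crust by seawater at the top must be balanced by replacing crust with mantle at the base: d (ρ_c − ρ_w) = a (ρ_m − ρ_c).
d = a (ρ_m − ρ_c)/(ρ_c − ρ_w) = 7.19 km × 682/1629 = 3.01 km.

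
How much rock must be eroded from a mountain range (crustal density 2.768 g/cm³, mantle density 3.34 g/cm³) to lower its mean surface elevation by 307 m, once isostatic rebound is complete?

Net drop Δ = e − u = e − e ρ_c/ρ_m = e (ρ_m − ρ_c)/ρ_m.
e = Δ ρ_m/(ρ_m − ρ_c) = 307 m × 3.34/0.572 = 1790 m.

1790 m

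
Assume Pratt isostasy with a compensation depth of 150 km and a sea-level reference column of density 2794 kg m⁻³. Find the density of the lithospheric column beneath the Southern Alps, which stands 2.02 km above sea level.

Pratt balance: ρ_ref D = ρ (D + h).
ρ = ρ_ref D/(D + h) = 2794 × 150 km/(150 km + 2.02 km) = 2760 kg m⁻³.

2760 kg m⁻³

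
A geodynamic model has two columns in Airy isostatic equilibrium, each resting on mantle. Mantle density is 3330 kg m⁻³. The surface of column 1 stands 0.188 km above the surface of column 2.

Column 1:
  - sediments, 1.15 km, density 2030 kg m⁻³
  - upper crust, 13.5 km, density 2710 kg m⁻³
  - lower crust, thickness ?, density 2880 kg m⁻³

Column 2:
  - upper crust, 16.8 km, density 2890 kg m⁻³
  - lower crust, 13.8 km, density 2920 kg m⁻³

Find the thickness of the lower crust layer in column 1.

Take the compensation level at the base of the deeper column (depth z_c below the surface of column 1) and equate Σ ρ_i t_i down to z_c; mantle fills any gap and the z_c terms cancel.
Column 1: 1.15×2030 + 13.5×2710 + x×2880 + (z_c − 14.65 − x)×3330
Column 2: 0.188×0 + 16.8×2890 + 13.8×2920 + (z_c − 0.188 − 30.6)×3330
The z_c×3330 term appears on both sides and cancels. Collect the known terms of each column as K = Σ(ρt)_known − 3330 × (depth of known layers): K_1 = 38919.5 − 3330×14.65 = −9865; K_2 = 88848 − 3330×(0.188 + 30.6) = −13676.04.
Balance: K_1 − x×(3330 − 2880) = K_2, so x = (K_1 − K_2)/(3330 − 2880) = 3811.04/450 = 8.47 km.

8.47 km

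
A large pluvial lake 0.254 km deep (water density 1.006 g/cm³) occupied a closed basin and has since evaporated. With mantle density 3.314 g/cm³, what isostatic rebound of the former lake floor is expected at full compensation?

u = d ρ_w/ρ_m = 0.254 km × 1.006/3.314 = 0.0771 km.

0.0771 km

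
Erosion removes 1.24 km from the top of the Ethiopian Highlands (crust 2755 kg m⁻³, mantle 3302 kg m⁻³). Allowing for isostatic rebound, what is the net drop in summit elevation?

0.205 km

Rebound u = e ρ_c/ρ_m = 1.24 km × 2755/3302 = 1.035 km.
Net surface drop = e − u = 1.24 km − 1.035 km = e (ρ_m − ρ_c)/ρ_m = 0.205 km.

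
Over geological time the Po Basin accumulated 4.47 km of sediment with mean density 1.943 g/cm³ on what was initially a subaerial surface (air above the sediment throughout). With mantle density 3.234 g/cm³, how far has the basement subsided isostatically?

Subaerial load: s = t ρ_sed / ρ_m = 4.47 km × 1.943/3.234 = 2.69 km.

2.69 km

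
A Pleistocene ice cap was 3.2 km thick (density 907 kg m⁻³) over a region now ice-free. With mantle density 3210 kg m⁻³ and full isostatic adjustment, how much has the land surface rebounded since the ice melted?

0.904 km

Removing the load lets mantle flow back in; uplift u satisfies ρ_ice t = ρ_m u.
u = t ρ_ice/ρ_m = 3.2 km × 907/3210 = 0.904 km.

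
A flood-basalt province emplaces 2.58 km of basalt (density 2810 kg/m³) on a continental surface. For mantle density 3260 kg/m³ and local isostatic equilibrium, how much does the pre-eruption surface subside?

Subaerial loading: s = t ρ_load / ρ_m.
s = 2.58 km × 2810/3260 = 2.22 km.

2.22 km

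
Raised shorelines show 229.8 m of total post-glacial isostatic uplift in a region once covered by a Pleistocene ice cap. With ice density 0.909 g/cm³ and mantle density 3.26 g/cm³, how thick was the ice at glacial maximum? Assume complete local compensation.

u = t ρ_ice/ρ_m → t = u ρ_m/ρ_ice = 229.8 m × 3.26/0.909 = 824 m.

824 m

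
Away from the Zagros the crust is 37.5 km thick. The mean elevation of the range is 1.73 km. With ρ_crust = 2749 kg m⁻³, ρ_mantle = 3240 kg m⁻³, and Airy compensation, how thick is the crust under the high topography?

Root depth r = h ρ_c / (ρ_m − ρ_c) = 1.73 km × 2749 / 491 = 9.686 km.
Total thickness = T + h + r = 37.5 km + 1.73 km + 9.686 km = 48.9 km.

48.9 km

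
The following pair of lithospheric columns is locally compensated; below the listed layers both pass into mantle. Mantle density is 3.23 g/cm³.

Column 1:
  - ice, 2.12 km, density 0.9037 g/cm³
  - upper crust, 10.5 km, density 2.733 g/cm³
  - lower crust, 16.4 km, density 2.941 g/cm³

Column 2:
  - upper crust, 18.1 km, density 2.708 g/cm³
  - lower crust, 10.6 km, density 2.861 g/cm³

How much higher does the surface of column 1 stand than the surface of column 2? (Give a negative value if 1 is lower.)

0.474 km

For any compensation level in the mantle, the mantle terms cancel and isostasy reduces to e = (Σt_1 − Σt_2) − (Σ(ρt)_1 − Σ(ρt)_2) / ρ_m.
Σt_1 = 29.02 km; Σt_2 = 28.7 km; Σ(ρt)_1 = 78.844744; Σ(ρt)_2 = 79.3414 (in km·g/cm³).
e = (29.02 − 28.7) − (78.844744 − 79.3414) / 3.23 = 0.474 km.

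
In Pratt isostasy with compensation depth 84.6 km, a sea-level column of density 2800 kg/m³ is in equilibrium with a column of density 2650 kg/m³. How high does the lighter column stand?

ρ_ref D = ρ (D + h) → h = D (ρ_ref − ρ)/ρ.
h = 84.6 km × (2800 − 2650)/2650 = 4.79 km.

4.79 km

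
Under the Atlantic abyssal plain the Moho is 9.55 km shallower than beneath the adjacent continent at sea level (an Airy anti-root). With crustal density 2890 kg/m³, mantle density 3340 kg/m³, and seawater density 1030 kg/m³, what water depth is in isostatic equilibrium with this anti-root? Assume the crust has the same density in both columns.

2.31 km

Replacing a thickness d of crust by seawater at the top must be balanced by replacing crust with mantle at the base: d (ρ_c − ρ_w) = a (ρ_m − ρ_c).
d = a (ρ_m − ρ_c)/(ρ_c − ρ_w) = 9.55 km × 450/1860 = 2.31 km.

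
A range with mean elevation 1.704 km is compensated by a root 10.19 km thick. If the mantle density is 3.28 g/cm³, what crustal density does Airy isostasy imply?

ρ_c h = (ρ_m − ρ_c) r → ρ_c (h + r) = ρ_m r → ρ_c = ρ_m r / (h + r).
ρ_c = 3.28 × 10.19 km / (1.704 km + 10.19 km) = 2.81 g/cm³.

2.81 g/cm³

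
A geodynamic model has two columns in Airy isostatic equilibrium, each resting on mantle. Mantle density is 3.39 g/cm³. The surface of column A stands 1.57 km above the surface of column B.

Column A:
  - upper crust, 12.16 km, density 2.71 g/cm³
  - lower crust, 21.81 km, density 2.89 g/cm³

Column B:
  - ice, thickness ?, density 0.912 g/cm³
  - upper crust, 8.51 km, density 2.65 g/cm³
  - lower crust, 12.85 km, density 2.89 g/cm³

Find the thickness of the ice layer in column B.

0.456 km

Take the compensation level at the base of the deeper column (depth z_c below the surface of column A) and equate Σ ρ_i t_i down to z_c; mantle fills any gap and the z_c terms cancel.
Column A: 12.16×2.71 + 21.81×2.89 + (z_c − 33.97)×3.39
Column B: 1.57×0 + x×0.912 + 8.51×2.65 + 12.85×2.89 + (z_c − 1.57 − 21.36 − x)×3.39
The z_c×3.39 term appears on both sides and cancels. Collect the known terms of each column as K = Σ(ρt)_known − 3.39 × (depth of known layers): K_A = 95.9845 − 3.39×33.97 = −19.1738; K_B = 59.688 − 3.39×(1.57 + 21.36) = −18.0447.
Balance: K_A = K_B − x×(3.39 − 0.912), so x = (K_B − K_A)/(3.39 − 0.912) = 1.1291/2.478 = 0.456 km.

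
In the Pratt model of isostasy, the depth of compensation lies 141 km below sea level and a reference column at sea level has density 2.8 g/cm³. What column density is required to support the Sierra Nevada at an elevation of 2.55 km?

Pratt balance: ρ_ref D = ρ (D + h).
ρ = ρ_ref D/(D + h) = 2.8 × 141 km/(141 km + 2.55 km) = 2.75 g/cm³.

2.75 g/cm³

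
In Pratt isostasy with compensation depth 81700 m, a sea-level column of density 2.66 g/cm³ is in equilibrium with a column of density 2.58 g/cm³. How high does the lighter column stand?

2530 m

ρ_ref D = ρ (D + h) → h = D (ρ_ref − ρ)/ρ.
h = 81700 m × (2.66 − 2.58)/2.58 = 2530 m.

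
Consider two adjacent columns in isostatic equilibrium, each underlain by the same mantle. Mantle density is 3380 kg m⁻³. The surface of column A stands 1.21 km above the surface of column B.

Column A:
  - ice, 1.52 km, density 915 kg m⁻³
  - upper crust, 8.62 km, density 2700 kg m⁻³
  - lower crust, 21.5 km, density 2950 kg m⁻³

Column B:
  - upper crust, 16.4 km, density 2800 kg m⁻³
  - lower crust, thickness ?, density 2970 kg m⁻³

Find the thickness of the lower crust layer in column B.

12.8 km

Take the compensation level at the base of the deeper column (depth z_c below the surface of column A) and equate Σ ρ_i t_i down to z_c; mantle fills any gap and the z_c terms cancel.
Column A: 1.52×915 + 8.62×2700 + 21.5×2950 + (z_c − 31.64)×3380
Column B: 1.21×0 + 16.4×2800 + x×2970 + (z_c − 1.21 − 16.4 − x)×3380
The z_c×3380 term appears on both sides and cancels. Collect the known terms of each column as K = Σ(ρt)_known − 3380 × (depth of known layers): K_A = 88089.8 − 3380×31.64 = −18853.4; K_B = 45920 − 3380×(1.21 + 16.4) = −13601.8.
Balance: K_A = K_B − x×(3380 − 2970), so x = (K_B − K_A)/(3380 − 2970) = 5251.6/410 = 12.8 km.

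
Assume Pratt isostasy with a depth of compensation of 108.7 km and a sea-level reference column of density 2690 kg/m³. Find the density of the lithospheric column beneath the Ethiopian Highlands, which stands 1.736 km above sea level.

Pratt balance: ρ_ref D = ρ (D + h).
ρ = ρ_ref D/(D + h) = 2690 × 108.7 km/(108.7 km + 1.736 km) = 2650 kg/m³.

2650 kg/m³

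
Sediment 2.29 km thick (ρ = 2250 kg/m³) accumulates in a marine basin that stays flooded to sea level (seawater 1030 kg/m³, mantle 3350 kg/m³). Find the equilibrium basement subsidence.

Submarine loading: the sediment displaces seawater, and the subsidence is in turn flooded, so s (ρ_m − ρ_w) = t (ρ_sed − ρ_w).
s = 2.29 km × (2250 − 1030) / (3350 − 1030) = 1.2 km.

1.2 km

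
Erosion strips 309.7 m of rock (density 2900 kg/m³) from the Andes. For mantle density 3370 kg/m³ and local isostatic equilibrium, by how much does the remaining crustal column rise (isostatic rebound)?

Unloading: uplift u = e ρ_c/ρ_m = 309.7 m × 2900/3370 = 267 m.

267 m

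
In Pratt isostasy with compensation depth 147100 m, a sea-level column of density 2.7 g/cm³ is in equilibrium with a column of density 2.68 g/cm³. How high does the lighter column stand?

ρ_ref D = ρ (D + h) → h = D (ρ_ref − ρ)/ρ.
h = 147100 m × (2.7 − 2.68)/2.68 = 1100 m.

1100 m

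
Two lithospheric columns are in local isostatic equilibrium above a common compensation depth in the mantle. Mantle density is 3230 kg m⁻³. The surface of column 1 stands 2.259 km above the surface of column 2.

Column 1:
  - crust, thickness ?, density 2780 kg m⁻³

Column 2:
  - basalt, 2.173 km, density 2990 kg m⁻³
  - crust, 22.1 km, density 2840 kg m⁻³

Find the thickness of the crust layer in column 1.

36.5 km

Take the compensation level at the base of the deeper column (depth z_c below the surface of column 1) and equate Σ ρ_i t_i down to z_c; mantle fills any gap and the z_c terms cancel.
Column 1: x×2780 + (z_c − 0 − x)×3230
Column 2: 2.259×0 + 2.173×2990 + 22.1×2840 + (z_c − 2.259 − 24.273)×3230
The z_c×3230 term appears on both sides and cancels. Collect the known terms of each column as K = Σ(ρt)_known − 3230 × (depth of known layers): K_1 = 0 − 3230×0 = 0; K_2 = 69261.27 − 3230×(2.259 + 24.273) = −16437.09.
Balance: K_1 − x×(3230 − 2780) = K_2, so x = (K_1 − K_2)/(3230 − 2780) = 16437.1/450 = 36.5 km.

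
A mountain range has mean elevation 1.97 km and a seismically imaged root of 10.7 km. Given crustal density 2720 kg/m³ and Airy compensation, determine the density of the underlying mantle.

3220 kg/m³

Airy balance: ρ_c h = (ρ_m − ρ_c) r → ρ_m = ρ_c (1 + h/r).
ρ_m = 2720 × (1 + 1.97 km/10.7 km) = 3220 kg/m³.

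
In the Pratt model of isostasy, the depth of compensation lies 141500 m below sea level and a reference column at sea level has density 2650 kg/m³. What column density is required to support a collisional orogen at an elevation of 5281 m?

Pratt balance: ρ_ref D = ρ (D + h).
ρ = ρ_ref D/(D + h) = 2650 × 141500 m/(141500 m + 5281 m) = 2550 kg/m³.

2550 kg/m³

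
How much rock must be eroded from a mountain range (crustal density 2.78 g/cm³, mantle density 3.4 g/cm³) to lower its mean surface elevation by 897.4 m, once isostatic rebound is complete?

Net drop Δ = e − u = e − e ρ_c/ρ_m = e (ρ_m − ρ_c)/ρ_m.
e = Δ ρ_m/(ρ_m − ρ_c) = 897.4 m × 3.4/0.62 = 4920 m.

4920 m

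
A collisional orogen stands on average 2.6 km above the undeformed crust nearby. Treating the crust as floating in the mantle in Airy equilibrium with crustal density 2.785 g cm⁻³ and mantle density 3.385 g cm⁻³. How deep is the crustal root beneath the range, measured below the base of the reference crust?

For local isostatic compensation: the weight of the topography is balanced by the buoyancy of the root, ρ_c h = (ρ_m − ρ_c) r.
r = h · ρ_c / (ρ_m − ρ_c) = 2.6 km × 2.785 / (3.385 − 2.785) = 12.1 km.

12.1 km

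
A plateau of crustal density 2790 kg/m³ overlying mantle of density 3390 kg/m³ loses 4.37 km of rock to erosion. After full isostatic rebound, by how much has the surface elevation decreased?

Rebound u = e ρ_c/ρ_m = 4.37 km × 2790/3390 = 3.597 km.
Net surface drop = e − u = 4.37 km − 3.597 km = e (ρ_m − ρ_c)/ρ_m = 0.773 km.

0.773 km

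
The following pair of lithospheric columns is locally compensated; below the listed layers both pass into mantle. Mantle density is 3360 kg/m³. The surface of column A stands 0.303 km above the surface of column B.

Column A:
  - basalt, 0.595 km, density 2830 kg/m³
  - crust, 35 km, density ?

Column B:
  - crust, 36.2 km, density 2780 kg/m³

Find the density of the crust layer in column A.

Take the compensation level at the base of the deeper column (depth z_c below the surface of column A) and equate Σ ρ_i t_i down to z_c; mantle fills any gap and the z_c terms cancel.
Column A: 0.595×2830 + 35×ρ + (z_c − 35.595)×3360
Column B: 0.303×0 + 36.2×2780 + (z_c − 0.303 − 36.2)×3360
The z_c×3360 term appears on both sides and cancels. Collect the known terms of each column as K = Σ(ρt)_known − 3360 × (depth of known layers): K_A = 1683.85 − 3360×35.595 = −117915.35; K_B = 100636 − 3360×(0.303 + 36.2) = −22014.08.
Balance: K_A + 35×ρ = K_B, so ρ = (K_B − K_A)/35 = 95901.3/35 = 2740 kg/m³.

2740 kg/m³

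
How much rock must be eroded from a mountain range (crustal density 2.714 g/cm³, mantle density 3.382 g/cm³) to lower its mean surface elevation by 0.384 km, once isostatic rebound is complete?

Net drop Δ = e − u = e − e ρ_c/ρ_m = e (ρ_m − ρ_c)/ρ_m.
e = Δ ρ_m/(ρ_m − ρ_c) = 0.384 km × 3.382/0.668 = 1.94 km.

1.94 km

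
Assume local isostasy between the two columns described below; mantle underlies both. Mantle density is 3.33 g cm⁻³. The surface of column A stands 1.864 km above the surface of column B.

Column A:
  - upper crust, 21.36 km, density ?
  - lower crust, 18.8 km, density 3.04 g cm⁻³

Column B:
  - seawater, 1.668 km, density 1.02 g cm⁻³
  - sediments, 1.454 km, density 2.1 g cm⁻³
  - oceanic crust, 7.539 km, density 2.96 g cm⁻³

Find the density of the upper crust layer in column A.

2.9 g cm⁻³

Take the compensation level at the base of the deeper column (depth z_c below the surface of column A) and equate Σ ρ_i t_i down to z_c; mantle fills any gap and the z_c terms cancel.
Column A: 21.36×ρ + 18.8×3.04 + (z_c − 40.16)×3.33
Column B: 1.864×0 + 1.668×1.02 + 1.454×2.1 + 7.539×2.96 + (z_c − 1.864 − 10.661)×3.33
The z_c×3.33 term appears on both sides and cancels. Collect the known terms of each column as K = Σ(ρt)_known − 3.33 × (depth of known layers): K_A = 57.152 − 3.33×40.16 = −76.5808; K_B = 27.0702 − 3.33×(1.864 + 10.661) = −14.63805.
Balance: K_A + 21.36×ρ = K_B, so ρ = (K_B − K_A)/21.36 = 61.9427/21.36 = 2.9 g cm⁻³.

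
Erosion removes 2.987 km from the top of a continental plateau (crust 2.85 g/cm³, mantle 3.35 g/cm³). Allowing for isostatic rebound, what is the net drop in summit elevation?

Rebound u = e ρ_c/ρ_m = 2.987 km × 2.85/3.35 = 2.541 km.
Net surface drop = e − u = 2.987 km − 2.541 km = e (ρ_m − ρ_c)/ρ_m = 0.446 km.

0.446 km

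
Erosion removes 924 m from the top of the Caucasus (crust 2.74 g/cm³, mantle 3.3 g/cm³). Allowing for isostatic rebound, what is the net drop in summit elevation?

157 m

Rebound u = e ρ_c/ρ_m = 924 m × 2.74/3.3 = 767.2 m.
Net surface drop = e − u = 924 m − 767.2 m = e (ρ_m − ρ_c)/ρ_m = 157 m.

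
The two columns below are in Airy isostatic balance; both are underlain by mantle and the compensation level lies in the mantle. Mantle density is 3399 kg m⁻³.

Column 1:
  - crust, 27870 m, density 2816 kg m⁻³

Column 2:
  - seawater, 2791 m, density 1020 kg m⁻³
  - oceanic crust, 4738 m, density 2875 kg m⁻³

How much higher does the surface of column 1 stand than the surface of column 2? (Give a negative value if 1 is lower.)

For any compensation level in the mantle, the mantle terms cancel and isostasy reduces to e = (Σt_1 − Σt_2) − (Σ(ρt)_1 − Σ(ρt)_2) / ρ_m.
Σt_1 = 27870 m; Σt_2 = 7529 m; Σ(ρt)_1 = 78481920; Σ(ρt)_2 = 16468570 (in m·kg m⁻³).
e = (27870 − 7529) − (78481920 − 16468570) / 3399 = 2100 m.

2100 m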